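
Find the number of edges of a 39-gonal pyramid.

78

A pyramid on an n-gon base has one n-gon and n triangles: V = 39 + 1 = 40, E = 2·39 = 78, F = 39 + 1 = 40.
Check: V − E + F = 40 − 78 + 40 = 2.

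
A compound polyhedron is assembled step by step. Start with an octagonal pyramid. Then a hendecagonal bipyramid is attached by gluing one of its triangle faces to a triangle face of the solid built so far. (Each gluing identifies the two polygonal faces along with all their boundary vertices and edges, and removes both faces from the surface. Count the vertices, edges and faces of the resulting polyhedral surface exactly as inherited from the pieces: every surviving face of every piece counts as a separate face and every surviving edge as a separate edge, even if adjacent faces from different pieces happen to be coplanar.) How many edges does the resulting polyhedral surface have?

46

An octagonal pyramid: V=9, E=16, F=9.
Attach a hendecagonal bipyramid (V=13, E=33, F=22) along a 3-gon: merge 3 vertices and 3 edges, delete both glued faces → V=19, E=46, F=29.
Check: V − E + F = 19 − 46 + 29 = 2.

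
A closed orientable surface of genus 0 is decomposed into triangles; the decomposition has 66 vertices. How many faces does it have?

χ = 2 − 2·0 = 2, and every face is a triangle so 3F = 2E.
V − E + F = 2 with E = 3F/2 gives 66 − (3/2 − 1)·F = 2, so F = 128 and E = 192.

128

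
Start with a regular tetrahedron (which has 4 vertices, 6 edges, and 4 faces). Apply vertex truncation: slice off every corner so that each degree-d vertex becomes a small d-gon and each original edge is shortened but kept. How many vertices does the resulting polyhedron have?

12

Truncation replaces each original edge-end by a new vertex, so V′ = 2E = 12.
Each original edge survives, and each old vertex of degree d contributes d new edges; summing degrees gives Σd = 2E, so E′ = E + 2E = 3E = 18.
Each original face survives and each original vertex becomes one new face: F′ = F + V = 8.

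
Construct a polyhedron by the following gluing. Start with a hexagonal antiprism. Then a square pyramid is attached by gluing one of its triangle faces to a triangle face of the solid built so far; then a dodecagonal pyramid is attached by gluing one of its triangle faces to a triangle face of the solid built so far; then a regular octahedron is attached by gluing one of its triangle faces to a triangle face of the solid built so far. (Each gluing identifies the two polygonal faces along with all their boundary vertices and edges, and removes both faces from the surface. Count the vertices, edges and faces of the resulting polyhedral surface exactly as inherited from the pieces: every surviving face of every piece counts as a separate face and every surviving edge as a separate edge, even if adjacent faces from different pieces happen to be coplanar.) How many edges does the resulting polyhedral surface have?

59

A hexagonal antiprism: V=12, E=24, F=14.
Attach a square pyramid (V=5, E=8, F=5) along a 3-gon: merge 3 vertices and 3 edges, delete both glued faces → V=14, E=29, F=17.
Attach a dodecagonal pyramid (V=13, E=24, F=13) along a 3-gon: merge 3 vertices and 3 edges, delete both glued faces → V=24, E=50, F=28.
Attach a regular octahedron (V=6, E=12, F=8) along a 3-gon: merge 3 vertices and 3 edges, delete both glued faces → V=27, E=59, F=34.
Check: V − E + F = 27 − 59 + 34 = 2.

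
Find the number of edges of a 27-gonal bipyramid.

A bipyramid over an n-gon has 2n triangular faces and n + 2 vertices: V = 27 + 2 = 29, E = 3·27 = 81, F = 2·27 = 54.

81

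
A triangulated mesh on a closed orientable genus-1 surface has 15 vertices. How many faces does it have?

30

χ = 2 − 2·1 = 0, and every face is a triangle so 3F = 2E.
V − E + F = 0 with E = 3F/2 gives 15 − (3/2 − 1)·F = 0, so F = 30 and E = 45.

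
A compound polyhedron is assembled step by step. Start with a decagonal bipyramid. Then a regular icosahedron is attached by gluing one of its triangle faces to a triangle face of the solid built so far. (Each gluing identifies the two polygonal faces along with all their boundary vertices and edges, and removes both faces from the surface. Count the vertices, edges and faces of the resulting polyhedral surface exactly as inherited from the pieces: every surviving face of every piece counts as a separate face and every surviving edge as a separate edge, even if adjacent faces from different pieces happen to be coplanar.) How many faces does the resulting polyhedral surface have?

A decagonal bipyramid: V=12, E=30, F=20.
Attach a regular icosahedron (V=12, E=30, F=20) along a 3-gon: merge 3 vertices and 3 edges, delete both glued faces → V=21, E=57, F=38.
Check: V − E + F = 21 − 57 + 38 = 2.

38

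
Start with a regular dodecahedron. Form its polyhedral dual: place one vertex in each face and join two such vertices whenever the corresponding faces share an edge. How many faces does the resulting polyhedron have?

20

The base solid has V = 20, E = 30, F = 12.
The dual swaps V and F and preserves E: V′ = F = 12, E′ = E = 30, F′ = V = 20.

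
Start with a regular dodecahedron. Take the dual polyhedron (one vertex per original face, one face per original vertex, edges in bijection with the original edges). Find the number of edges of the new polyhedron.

The base solid has V = 20, E = 30, F = 12.
The dual swaps V and F and preserves E: V′ = F = 12, E′ = E = 30, F′ = V = 20.

30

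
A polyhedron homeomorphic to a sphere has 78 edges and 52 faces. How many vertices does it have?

Here V − E + F = 2.
V = 2 + E − F = 2 + 78 − 52 = 28.

28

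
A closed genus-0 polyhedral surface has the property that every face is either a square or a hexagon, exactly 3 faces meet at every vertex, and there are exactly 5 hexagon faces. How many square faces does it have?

Let x be the number of squares; then F = 5 + x.
Edge–face incidences: 2E = 6·5 + 4·x = 30 + 4x.
Every vertex has degree 3, so 3V = 2E.
Euler: V − E + F = 2 ⇒ (2E)/3 − E + (5 + x) = 2.
Multiply by 6: 2·(2E) − 3·(2E) + 6·(5 + x) = 12, i.e. 30 + 6x − (30 + 4x) = 12.
Collecting terms: 2x = 12, so x = 6.
Then 2E = 30 + 4·6 = 54, so E = 27, V = 2E/3 = 18, F = 5 + 6 = 11.

6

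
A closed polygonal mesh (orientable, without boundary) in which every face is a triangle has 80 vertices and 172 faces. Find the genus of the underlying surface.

4

Every face is a triangle, so 2E = 3·172 = 516, giving E = 258.
χ = V − E + F = 80 − 258 + 172 = -6.
For a closed orientable surface χ = 2 − 2g, so g = (2 − (-6))/2 = 4.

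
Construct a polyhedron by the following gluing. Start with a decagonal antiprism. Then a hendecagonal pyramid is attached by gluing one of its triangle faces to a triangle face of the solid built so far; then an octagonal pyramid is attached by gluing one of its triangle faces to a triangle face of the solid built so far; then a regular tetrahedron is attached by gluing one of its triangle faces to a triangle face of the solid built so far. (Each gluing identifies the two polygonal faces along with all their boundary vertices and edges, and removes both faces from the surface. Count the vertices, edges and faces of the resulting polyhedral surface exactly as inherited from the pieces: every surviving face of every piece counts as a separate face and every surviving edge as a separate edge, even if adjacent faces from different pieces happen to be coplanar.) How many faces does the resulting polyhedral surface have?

A decagonal antiprism: V=20, E=40, F=22.
Attach a hendecagonal pyramid (V=12, E=22, F=12) along a 3-gon: merge 3 vertices and 3 edges, delete both glued faces → V=29, E=59, F=32.
Attach an octagonal pyramid (V=9, E=16, F=9) along a 3-gon: merge 3 vertices and 3 edges, delete both glued faces → V=35, E=72, F=39.
Attach a regular tetrahedron (V=4, E=6, F=4) along a 3-gon: merge 3 vertices and 3 edges, delete both glued faces → V=36, E=75, F=41.
Check: V − E + F = 36 − 75 + 41 = 2.

41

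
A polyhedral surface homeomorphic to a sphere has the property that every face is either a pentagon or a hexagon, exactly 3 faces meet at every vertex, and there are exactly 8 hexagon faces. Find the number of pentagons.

12

Let x be the number of pentagons; then F = 8 + x.
Edge–face incidences: 2E = 6·8 + 5·x = 48 + 5x.
Every vertex has degree 3, so 3V = 2E.
Euler: V − E + F = 2 ⇒ (2E)/3 − E + (8 + x) = 2.
Multiply by 6: 2·(2E) − 3·(2E) + 6·(8 + x) = 12, i.e. 48 + 6x − (48 + 5x) = 12.
Collecting terms: x = 12.
Then 2E = 48 + 5·12 = 108, so E = 54, V = 2E/3 = 36, F = 8 + 12 = 20.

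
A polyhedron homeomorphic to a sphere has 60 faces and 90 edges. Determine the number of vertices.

32

Here V − E + F = 2.
V = 2 + E − F = 2 + 90 − 60 = 32.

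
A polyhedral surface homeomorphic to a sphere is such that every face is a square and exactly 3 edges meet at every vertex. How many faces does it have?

6

Each face has 4 edges and each edge borders two faces, so 2E = 4F.
Each vertex has degree 3, so 3V = 2E and hence V = 4F/3.
Euler: V − E + F = 2 ⇒ (4F/3) − (4F/2) + F = 2.
Multiply by 6: (8 − 12 + 6)F = 12, i.e. 2F = 12.
So F = 6, E = 4·6/2 = 12, V = 4·6/3 = 8.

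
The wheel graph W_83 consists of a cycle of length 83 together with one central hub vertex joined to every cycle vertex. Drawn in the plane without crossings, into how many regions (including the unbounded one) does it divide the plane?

W_83 has V = 83 + 1 = 84 vertices and E = 2·83 = 166 edges.
By Euler's formula F = 2 − V + E = 2 − 84 + 166 = 84.

84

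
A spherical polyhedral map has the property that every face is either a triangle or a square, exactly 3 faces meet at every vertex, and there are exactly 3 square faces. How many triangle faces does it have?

Let x be the number of triangles; then F = 3 + x.
Edge–face incidences: 2E = 4·3 + 3·x = 12 + 3x.
Every vertex has degree 3, so 3V = 2E.
Euler: V − E + F = 2 ⇒ (2E)/3 − E + (3 + x) = 2.
Multiply by 6: 2·(2E) − 3·(2E) + 6·(3 + x) = 12, i.e. 18 + 6x − (12 + 3x) = 12.
Collecting terms: 3x + 6 = 12, so 3x = 6, so x = 2.
Then 2E = 12 + 3·2 = 18, so E = 9, V = 2E/3 = 6, F = 3 + 2 = 5.

2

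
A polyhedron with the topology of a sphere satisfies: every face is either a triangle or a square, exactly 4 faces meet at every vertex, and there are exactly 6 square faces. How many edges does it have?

24

Let x be the number of triangles; then F = 6 + x.
Edge–face incidences: 2E = 4·6 + 3·x = 24 + 3x.
Every vertex has degree 4, so 4V = 2E.
Euler: V − E + F = 2 ⇒ (2E)/4 − E + (6 + x) = 2.
Multiply by 8: 2·(2E) − 4·(2E) + 8·(6 + x) = 16, i.e. 48 + 8x − 2·(24 + 3x) = 16.
Collecting terms: 2x = 16, so x = 8.
Then 2E = 24 + 3·8 = 48, so E = 24, V = 2E/4 = 12, F = 6 + 8 = 14.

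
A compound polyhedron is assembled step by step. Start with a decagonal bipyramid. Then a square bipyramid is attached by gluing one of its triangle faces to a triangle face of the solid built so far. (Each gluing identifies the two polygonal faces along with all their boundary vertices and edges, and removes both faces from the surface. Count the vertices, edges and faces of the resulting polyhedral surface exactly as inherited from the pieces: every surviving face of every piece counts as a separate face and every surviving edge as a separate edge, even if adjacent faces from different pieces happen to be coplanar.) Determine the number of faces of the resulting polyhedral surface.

26

A decagonal bipyramid: V=12, E=30, F=20.
Attach a square bipyramid (V=6, E=12, F=8) along a 3-gon: merge 3 vertices and 3 edges, delete both glued faces → V=15, E=39, F=26.
Check: V − E + F = 15 − 39 + 26 = 2.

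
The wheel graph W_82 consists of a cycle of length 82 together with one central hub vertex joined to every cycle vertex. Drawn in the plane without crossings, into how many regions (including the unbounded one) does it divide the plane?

W_82 has V = 82 + 1 = 83 vertices and E = 2·82 = 164 edges.
By Euler's formula F = 2 − V + E = 2 − 83 + 164 = 83.

83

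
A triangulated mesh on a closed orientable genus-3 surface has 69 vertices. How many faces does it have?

146

χ = 2 − 2·3 = -4, and every face is a triangle so 3F = 2E.
V − E + F = -4 with E = 3F/2 gives 69 − (3/2 − 1)·F = -4, so F = 146 and E = 219.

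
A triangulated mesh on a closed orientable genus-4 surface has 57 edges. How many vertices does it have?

χ = 2 − 2·4 = -6, and every face is a triangle so 3F = 2E.
F = 2E/3 = 38. Then V = -6 + E − F = -6 + 57 − 38 = 13.

13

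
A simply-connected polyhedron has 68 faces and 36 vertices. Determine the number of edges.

Here V − E + F = 2.
E = V + F − (2) = 36 + 68 − (2) = 102.

102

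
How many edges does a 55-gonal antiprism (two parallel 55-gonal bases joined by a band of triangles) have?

An antiprism on an n-gon has two n-gon caps and 2n triangles: V = 2·55 = 110, E = 4·55 = 220, F = 2·55 + 2 = 112.

220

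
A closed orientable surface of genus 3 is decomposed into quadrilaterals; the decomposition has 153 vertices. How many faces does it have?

χ = 2 − 2·3 = -4, and every face is a square so 4F = 2E.
V − E + F = -4 with E = 4F/2 gives 153 − (4/2 − 1)·F = -4, so F = 157 and E = 314.

157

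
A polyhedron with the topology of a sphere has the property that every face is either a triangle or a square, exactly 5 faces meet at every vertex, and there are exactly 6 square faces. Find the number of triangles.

Let x be the number of triangles; then F = 6 + x.
Edge–face incidences: 2E = 4·6 + 3·x = 24 + 3x.
Every vertex has degree 5, so 5V = 2E.
Euler: V − E + F = 2 ⇒ (2E)/5 − E + (6 + x) = 2.
Multiply by 10: 2·(2E) − 5·(2E) + 10·(6 + x) = 20, i.e. 60 + 10x − 3·(24 + 3x) = 20.
Collecting terms: x − 12 = 20, so x = 32.
Then 2E = 24 + 3·32 = 120, so E = 60, V = 2E/5 = 24, F = 6 + 32 = 38.

32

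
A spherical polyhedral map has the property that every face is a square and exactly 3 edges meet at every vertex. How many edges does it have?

Each face has 4 edges and each edge borders two faces, so 2E = 4F.
Each vertex has degree 3, so 3V = 2E and hence V = 4F/3.
Euler: V − E + F = 2 ⇒ (4F/3) − (4F/2) + F = 2.
Multiply by 6: (8 − 12 + 6)F = 12, i.e. 2F = 12.
So F = 6, E = 4·6/2 = 12, V = 4·6/3 = 8.

12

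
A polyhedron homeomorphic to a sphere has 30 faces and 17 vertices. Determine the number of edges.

45

Here V − E + F = 2.
E = V + F − (2) = 17 + 30 − (2) = 45.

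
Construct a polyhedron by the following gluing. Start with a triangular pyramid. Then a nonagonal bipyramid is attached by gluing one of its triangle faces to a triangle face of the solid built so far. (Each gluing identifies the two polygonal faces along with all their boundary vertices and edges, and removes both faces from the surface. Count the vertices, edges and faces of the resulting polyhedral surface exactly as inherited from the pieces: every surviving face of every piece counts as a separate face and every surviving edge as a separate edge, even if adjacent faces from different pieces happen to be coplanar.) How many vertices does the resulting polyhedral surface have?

A triangular pyramid: V=4, E=6, F=4.
Attach a nonagonal bipyramid (V=11, E=27, F=18) along a 3-gon: merge 3 vertices and 3 edges, delete both glued faces → V=12, E=30, F=20.
Check: V − E + F = 12 − 30 + 20 = 2.

12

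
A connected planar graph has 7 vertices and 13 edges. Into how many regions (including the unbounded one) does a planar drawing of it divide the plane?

Euler's formula for a connected plane graph: V − E + F = 2, so F = 2 − 7 + 13 = 8.

8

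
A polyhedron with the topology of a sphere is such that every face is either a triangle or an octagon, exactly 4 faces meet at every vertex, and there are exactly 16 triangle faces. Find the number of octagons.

Let x be the number of octagons; then F = 16 + x.
Edge–face incidences: 2E = 3·16 + 8·x = 48 + 8x.
Every vertex has degree 4, so 4V = 2E.
Euler: V − E + F = 2 ⇒ (2E)/4 − E + (16 + x) = 2.
Multiply by 8: 2·(2E) − 4·(2E) + 8·(16 + x) = 16, i.e. 128 + 8x − 2·(48 + 8x) = 16.
Collecting terms: −8x + 32 = 16, so −8x = −16, so x = 2.
Then 2E = 48 + 8·2 = 64, so E = 32, V = 2E/4 = 16, F = 16 + 2 = 18.

2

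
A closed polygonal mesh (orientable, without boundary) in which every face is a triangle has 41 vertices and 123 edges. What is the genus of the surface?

Every face is a triangle and each edge borders two faces, so 3F = 2·123, giving F = 82.
χ = V − E + F = 41 − 123 + 82 = 0.
For a closed orientable surface χ = 2 − 2g, so g = (2 − (0))/2 = 1.

1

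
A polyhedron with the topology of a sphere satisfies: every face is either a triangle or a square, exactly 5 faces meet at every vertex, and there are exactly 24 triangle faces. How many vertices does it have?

Let x be the number of squares; then F = 24 + x.
Edge–face incidences: 2E = 3·24 + 4·x = 72 + 4x.
Every vertex has degree 5, so 5V = 2E.
Euler: V − E + F = 2 ⇒ (2E)/5 − E + (24 + x) = 2.
Multiply by 10: 2·(2E) − 5·(2E) + 10·(24 + x) = 20, i.e. 240 + 10x − 3·(72 + 4x) = 20.
Collecting terms: −2x + 24 = 20, so −2x = −4, so x = 2.
Then 2E = 72 + 4·2 = 80, so E = 40, V = 2E/5 = 16, F = 24 + 2 = 26.

16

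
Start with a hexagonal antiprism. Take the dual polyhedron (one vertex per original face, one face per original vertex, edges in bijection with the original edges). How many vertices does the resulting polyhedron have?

14

The base solid has V = 12, E = 24, F = 14.
The dual swaps V and F and preserves E: V′ = F = 14, E′ = E = 24, F′ = V = 12.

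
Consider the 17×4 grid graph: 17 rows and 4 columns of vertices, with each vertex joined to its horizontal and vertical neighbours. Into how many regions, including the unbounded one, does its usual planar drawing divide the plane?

49

The grid has V = 17·4 = 68 vertices and E = 17·3 + 4·16 = 115 edges.
F = 2 − V + E = 2 − 68 + 115 = 49.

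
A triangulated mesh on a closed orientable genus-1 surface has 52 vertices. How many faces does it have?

104

χ = 2 − 2·1 = 0, and every face is a triangle so 3F = 2E.
V − E + F = 0 with E = 3F/2 gives 52 − (3/2 − 1)·F = 0, so F = 104 and E = 156.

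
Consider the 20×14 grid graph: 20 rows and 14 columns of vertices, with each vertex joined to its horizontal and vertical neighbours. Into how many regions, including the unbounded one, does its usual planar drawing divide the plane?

248

The grid has V = 20·14 = 280 vertices and E = 20·13 + 14·19 = 526 edges.
F = 2 − V + E = 2 − 280 + 526 = 248.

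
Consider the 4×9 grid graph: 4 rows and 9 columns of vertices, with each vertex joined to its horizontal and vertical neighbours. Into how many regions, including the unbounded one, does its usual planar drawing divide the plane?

25

The grid has V = 4·9 = 36 vertices and E = 4·8 + 9·3 = 59 edges.
F = 2 − V + E = 2 − 36 + 59 = 25.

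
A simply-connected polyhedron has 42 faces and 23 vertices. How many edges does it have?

Here V − E + F = 2.
E = V + F − (2) = 23 + 42 − (2) = 63.

63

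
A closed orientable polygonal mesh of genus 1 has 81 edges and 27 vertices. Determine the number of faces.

For a closed orientable surface of genus 1, χ = 2 − 2·1 = 0.
F = 0 − V + E = 0 − 27 + 81 = 54.

54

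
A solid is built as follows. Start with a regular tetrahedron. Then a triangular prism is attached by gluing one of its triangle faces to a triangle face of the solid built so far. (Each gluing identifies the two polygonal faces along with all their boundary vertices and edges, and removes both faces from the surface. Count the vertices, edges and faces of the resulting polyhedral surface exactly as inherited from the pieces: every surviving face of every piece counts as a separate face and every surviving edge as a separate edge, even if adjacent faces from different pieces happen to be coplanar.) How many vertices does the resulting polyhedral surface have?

7

A regular tetrahedron: V=4, E=6, F=4.
Attach a triangular prism (V=6, E=9, F=5) along a 3-gon: merge 3 vertices and 3 edges, delete both glued faces → V=7, E=12, F=7.
Check: V − E + F = 7 − 12 + 7 = 2.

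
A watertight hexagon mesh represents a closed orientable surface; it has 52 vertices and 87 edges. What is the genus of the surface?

4

Every face is a hexagon and each edge borders two faces, so 6F = 2·87, giving F = 29.
χ = V − E + F = 52 − 87 + 29 = -6.
For a closed orientable surface χ = 2 − 2g, so g = (2 − (-6))/2 = 4.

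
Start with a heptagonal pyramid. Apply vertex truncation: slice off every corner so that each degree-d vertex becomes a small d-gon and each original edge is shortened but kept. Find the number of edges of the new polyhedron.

The base solid has V = 8, E = 14, F = 8.
Truncation replaces each original edge-end by a new vertex, so V′ = 2E = 28.
Each original edge survives, and each old vertex of degree d contributes d new edges; summing degrees gives Σd = 2E, so E′ = E + 2E = 3E = 42.
Each original face survives and each original vertex becomes one new face: F′ = F + V = 16.

42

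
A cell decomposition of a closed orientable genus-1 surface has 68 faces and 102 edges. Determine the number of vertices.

For a closed orientable surface of genus 1, χ = 2 − 2·1 = 0.
V = 0 + E − F = 0 + 102 − 68 = 34.

34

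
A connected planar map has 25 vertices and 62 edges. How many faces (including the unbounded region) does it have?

Euler's formula for a connected plane graph: V − E + F = 2, so F = 2 − 25 + 62 = 39.

39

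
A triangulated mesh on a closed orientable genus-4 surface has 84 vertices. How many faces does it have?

180

χ = 2 − 2·4 = -6, and every face is a triangle so 3F = 2E.
V − E + F = -6 with E = 3F/2 gives 84 − (3/2 − 1)·F = -6, so F = 180 and E = 270.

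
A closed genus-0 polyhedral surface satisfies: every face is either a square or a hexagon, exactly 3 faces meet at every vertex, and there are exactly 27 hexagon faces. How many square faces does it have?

Let x be the number of squares; then F = 27 + x.
Edge–face incidences: 2E = 6·27 + 4·x = 162 + 4x.
Every vertex has degree 3, so 3V = 2E.
Euler: V − E + F = 2 ⇒ (2E)/3 − E + (27 + x) = 2.
Multiply by 6: 2·(2E) − 3·(2E) + 6·(27 + x) = 12, i.e. 162 + 6x − (162 + 4x) = 12.
Collecting terms: 2x = 12, so x = 6.
Then 2E = 162 + 4·6 = 186, so E = 93, V = 2E/3 = 62, F = 27 + 6 = 33.

6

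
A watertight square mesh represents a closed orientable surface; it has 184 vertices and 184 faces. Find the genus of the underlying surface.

1

Every face is a square, so 2E = 4·184 = 736, giving E = 368.
χ = V − E + F = 184 − 368 + 184 = 0.
For a closed orientable surface χ = 2 − 2g, so g = (2 − (0))/2 = 1.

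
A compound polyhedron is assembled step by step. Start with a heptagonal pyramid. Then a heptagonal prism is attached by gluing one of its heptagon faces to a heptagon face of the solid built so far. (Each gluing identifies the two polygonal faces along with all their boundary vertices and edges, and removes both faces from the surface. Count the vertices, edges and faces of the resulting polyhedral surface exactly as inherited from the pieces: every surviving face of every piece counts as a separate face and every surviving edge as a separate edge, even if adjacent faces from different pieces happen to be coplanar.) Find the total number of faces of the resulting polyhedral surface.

15

A heptagonal pyramid: V=8, E=14, F=8.
Attach a heptagonal prism (V=14, E=21, F=9) along a 7-gon: merge 7 vertices and 7 edges, delete both glued faces → V=15, E=28, F=15.
Check: V − E + F = 15 − 28 + 15 = 2.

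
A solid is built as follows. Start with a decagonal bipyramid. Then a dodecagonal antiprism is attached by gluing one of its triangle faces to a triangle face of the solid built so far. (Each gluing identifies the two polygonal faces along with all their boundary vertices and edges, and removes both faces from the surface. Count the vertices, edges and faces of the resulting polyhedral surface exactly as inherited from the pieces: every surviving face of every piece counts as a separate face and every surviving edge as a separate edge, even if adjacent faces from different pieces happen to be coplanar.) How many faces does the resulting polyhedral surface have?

44

A decagonal bipyramid: V=12, E=30, F=20.
Attach a dodecagonal antiprism (V=24, E=48, F=26) along a 3-gon: merge 3 vertices and 3 edges, delete both glued faces → V=33, E=75, F=44.
Check: V − E + F = 33 − 75 + 44 = 2.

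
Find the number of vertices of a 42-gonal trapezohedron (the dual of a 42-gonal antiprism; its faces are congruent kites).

86

The n-trapezohedron (dual of the n-antiprism) has V = 2·42 + 2 = 86, E = 4·42 = 168, F = 2·42 = 84.
Check: V − E + F = 86 − 168 + 84 = 2.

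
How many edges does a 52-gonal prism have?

A prism on an n-gon has two n-gon bases and n rectangular sides: V = 2·52 = 104, E = 3·52 = 156, F = 52 + 2 = 54.

156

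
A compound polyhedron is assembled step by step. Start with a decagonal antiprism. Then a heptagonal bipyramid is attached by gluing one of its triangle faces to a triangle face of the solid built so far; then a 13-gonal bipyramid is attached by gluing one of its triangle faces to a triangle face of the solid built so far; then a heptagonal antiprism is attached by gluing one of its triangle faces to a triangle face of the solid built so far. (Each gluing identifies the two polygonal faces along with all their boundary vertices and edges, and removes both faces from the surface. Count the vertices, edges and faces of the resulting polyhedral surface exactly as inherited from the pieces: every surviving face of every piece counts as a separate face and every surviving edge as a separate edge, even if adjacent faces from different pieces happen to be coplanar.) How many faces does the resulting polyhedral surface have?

A decagonal antiprism: V=20, E=40, F=22.
Attach a heptagonal bipyramid (V=9, E=21, F=14) along a 3-gon: merge 3 vertices and 3 edges, delete both glued faces → V=26, E=58, F=34.
Attach a 13-gonal bipyramid (V=15, E=39, F=26) along a 3-gon: merge 3 vertices and 3 edges, delete both glued faces → V=38, E=94, F=58.
Attach a heptagonal antiprism (V=14, E=28, F=16) along a 3-gon: merge 3 vertices and 3 edges, delete both glued faces → V=49, E=119, F=72.
Check: V − E + F = 49 − 119 + 72 = 2.

72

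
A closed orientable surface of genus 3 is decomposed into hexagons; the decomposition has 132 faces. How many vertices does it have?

260

χ = 2 − 2·3 = -4, and every face is a hexagon so 6F = 2E.
E = 6·132/2 = 396. Then V = -4 + E − F = -4 + 396 − 132 = 260.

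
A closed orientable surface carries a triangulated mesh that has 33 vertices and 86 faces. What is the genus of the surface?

Every face is a triangle, so 2E = 3·86 = 258, giving E = 129.
χ = V − E + F = 33 − 129 + 86 = -10.
For a closed orientable surface χ = 2 − 2g, so g = (2 − (-10))/2 = 6.

6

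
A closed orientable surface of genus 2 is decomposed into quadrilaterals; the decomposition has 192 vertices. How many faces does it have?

χ = 2 − 2·2 = -2, and every face is a square so 4F = 2E.
V − E + F = -2 with E = 4F/2 gives 192 − (4/2 − 1)·F = -2, so F = 194 and E = 388.

194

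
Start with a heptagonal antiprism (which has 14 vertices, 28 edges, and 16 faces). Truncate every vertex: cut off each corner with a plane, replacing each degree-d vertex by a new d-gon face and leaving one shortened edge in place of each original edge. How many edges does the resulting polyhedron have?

Truncation replaces each original edge-end by a new vertex, so V′ = 2E = 56.
Each original edge survives, and each old vertex of degree d contributes d new edges; summing degrees gives Σd = 2E, so E′ = E + 2E = 3E = 84.
Each original face survives and each original vertex becomes one new face: F′ = F + V = 30.

84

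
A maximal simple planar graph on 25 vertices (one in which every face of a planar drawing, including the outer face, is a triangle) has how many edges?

69

In a plane triangulation 3F = 2E and V − E + F = 2, so E = 3V − 6 = 3·25 − 6 = 69.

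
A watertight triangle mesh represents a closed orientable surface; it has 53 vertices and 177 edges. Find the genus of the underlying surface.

4

Every face is a triangle and each edge borders two faces, so 3F = 2·177, giving F = 118.
χ = V − E + F = 53 − 177 + 118 = -6.
For a closed orientable surface χ = 2 − 2g, so g = (2 − (-6))/2 = 4.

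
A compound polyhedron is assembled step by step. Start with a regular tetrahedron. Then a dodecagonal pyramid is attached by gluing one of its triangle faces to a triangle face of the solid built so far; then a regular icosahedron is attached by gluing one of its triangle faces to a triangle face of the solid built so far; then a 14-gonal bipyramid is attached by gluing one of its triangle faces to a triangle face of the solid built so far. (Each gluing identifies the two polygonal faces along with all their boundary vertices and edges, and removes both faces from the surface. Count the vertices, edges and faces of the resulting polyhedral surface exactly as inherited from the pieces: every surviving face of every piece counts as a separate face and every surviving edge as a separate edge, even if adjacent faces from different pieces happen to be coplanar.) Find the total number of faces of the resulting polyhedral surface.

59

A regular tetrahedron: V=4, E=6, F=4.
Attach a dodecagonal pyramid (V=13, E=24, F=13) along a 3-gon: merge 3 vertices and 3 edges, delete both glued faces → V=14, E=27, F=15.
Attach a regular icosahedron (V=12, E=30, F=20) along a 3-gon: merge 3 vertices and 3 edges, delete both glued faces → V=23, E=54, F=33.
Attach a 14-gonal bipyramid (V=16, E=42, F=28) along a 3-gon: merge 3 vertices and 3 edges, delete both glued faces → V=36, E=93, F=59.
Check: V − E + F = 36 − 93 + 59 = 2.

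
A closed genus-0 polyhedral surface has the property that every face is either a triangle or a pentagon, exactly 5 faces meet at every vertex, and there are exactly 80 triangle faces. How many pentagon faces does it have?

12

Let x be the number of pentagons; then F = 80 + x.
Edge–face incidences: 2E = 3·80 + 5·x = 240 + 5x.
Every vertex has degree 5, so 5V = 2E.
Euler: V − E + F = 2 ⇒ (2E)/5 − E + (80 + x) = 2.
Multiply by 10: 2·(2E) − 5·(2E) + 10·(80 + x) = 20, i.e. 800 + 10x − 3·(240 + 5x) = 20.
Collecting terms: −5x + 80 = 20, so −5x = −60, so x = 12.
Then 2E = 240 + 5·12 = 300, so E = 150, V = 2E/5 = 60, F = 80 + 12 = 92.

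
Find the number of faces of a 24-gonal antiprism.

An antiprism on an n-gon has two n-gon caps and 2n triangles: V = 2·24 = 48, E = 4·24 = 96, F = 2·24 + 2 = 50.

50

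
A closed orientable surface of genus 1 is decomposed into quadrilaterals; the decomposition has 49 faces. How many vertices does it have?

χ = 2 − 2·1 = 0, and every face is a square so 4F = 2E.
E = 4·49/2 = 98. Then V = 0 + E − F = 0 + 98 − 49 = 49.

49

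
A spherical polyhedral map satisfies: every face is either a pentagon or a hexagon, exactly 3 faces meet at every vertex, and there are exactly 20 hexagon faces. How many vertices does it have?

60

Let x be the number of pentagons; then F = 20 + x.
Edge–face incidences: 2E = 6·20 + 5·x = 120 + 5x.
Every vertex has degree 3, so 3V = 2E.
Euler: V − E + F = 2 ⇒ (2E)/3 − E + (20 + x) = 2.
Multiply by 6: 2·(2E) − 3·(2E) + 6·(20 + x) = 12, i.e. 120 + 6x − (120 + 5x) = 12.
Collecting terms: x = 12.
Then 2E = 120 + 5·12 = 180, so E = 90, V = 2E/3 = 60, F = 20 + 12 = 32.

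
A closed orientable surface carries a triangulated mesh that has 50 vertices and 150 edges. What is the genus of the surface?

Every face is a triangle and each edge borders two faces, so 3F = 2·150, giving F = 100.
χ = V − E + F = 50 − 150 + 100 = 0.
For a closed orientable surface χ = 2 − 2g, so g = (2 − (0))/2 = 1.

1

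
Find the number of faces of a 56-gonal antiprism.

An antiprism on an n-gon has two n-gon caps and 2n triangles: V = 2·56 = 112, E = 4·56 = 224, F = 2·56 + 2 = 114.
Check: V − E + F = 112 − 224 + 114 = 2.

114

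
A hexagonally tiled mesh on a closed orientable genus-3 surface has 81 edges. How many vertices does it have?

χ = 2 − 2·3 = -4, and every face is a hexagon so 6F = 2E.
F = 2E/6 = 27. Then V = -4 + E − F = -4 + 81 − 27 = 50.

50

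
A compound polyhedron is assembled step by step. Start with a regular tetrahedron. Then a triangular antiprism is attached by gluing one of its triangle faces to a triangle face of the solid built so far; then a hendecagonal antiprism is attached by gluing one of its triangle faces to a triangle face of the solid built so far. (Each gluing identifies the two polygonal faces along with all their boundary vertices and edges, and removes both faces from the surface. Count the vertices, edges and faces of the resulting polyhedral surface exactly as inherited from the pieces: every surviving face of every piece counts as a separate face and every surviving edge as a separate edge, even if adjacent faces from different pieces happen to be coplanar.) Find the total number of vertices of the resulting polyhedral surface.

A regular tetrahedron: V=4, E=6, F=4.
Attach a triangular antiprism (V=6, E=12, F=8) along a 3-gon: merge 3 vertices and 3 edges, delete both glued faces → V=7, E=15, F=10.
Attach a hendecagonal antiprism (V=22, E=44, F=24) along a 3-gon: merge 3 vertices and 3 edges, delete both glued faces → V=26, E=56, F=32.
Check: V − E + F = 26 − 56 + 32 = 2.

26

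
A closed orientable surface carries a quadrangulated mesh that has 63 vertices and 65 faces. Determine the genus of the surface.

Every face is a square, so 2E = 4·65 = 260, giving E = 130.
χ = V − E + F = 63 − 130 + 65 = -2.
For a closed orientable surface χ = 2 − 2g, so g = (2 − (-2))/2 = 2.

2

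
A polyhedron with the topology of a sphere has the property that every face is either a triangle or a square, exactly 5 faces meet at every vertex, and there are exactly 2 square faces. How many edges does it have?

40

Let x be the number of triangles; then F = 2 + x.
Edge–face incidences: 2E = 4·2 + 3·x = 8 + 3x.
Every vertex has degree 5, so 5V = 2E.
Euler: V − E + F = 2 ⇒ (2E)/5 − E + (2 + x) = 2.
Multiply by 10: 2·(2E) − 5·(2E) + 10·(2 + x) = 20, i.e. 20 + 10x − 3·(8 + 3x) = 20.
Collecting terms: x − 4 = 20, so x = 24.
Then 2E = 8 + 3·24 = 80, so E = 40, V = 2E/5 = 16, F = 2 + 24 = 26.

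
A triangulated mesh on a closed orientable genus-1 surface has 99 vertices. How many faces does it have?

χ = 2 − 2·1 = 0, and every face is a triangle so 3F = 2E.
V − E + F = 0 with E = 3F/2 gives 99 − (3/2 − 1)·F = 0, so F = 198 and E = 297.

198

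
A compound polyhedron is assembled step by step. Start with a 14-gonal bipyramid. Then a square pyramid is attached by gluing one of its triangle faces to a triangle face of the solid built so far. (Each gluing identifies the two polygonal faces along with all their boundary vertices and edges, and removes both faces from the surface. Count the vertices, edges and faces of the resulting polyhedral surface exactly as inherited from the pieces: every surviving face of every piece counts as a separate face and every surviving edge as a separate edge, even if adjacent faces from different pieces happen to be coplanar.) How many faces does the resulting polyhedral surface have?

31

A 14-gonal bipyramid: V=16, E=42, F=28.
Attach a square pyramid (V=5, E=8, F=5) along a 3-gon: merge 3 vertices and 3 edges, delete both glued faces → V=18, E=47, F=31.
Check: V − E + F = 18 − 47 + 31 = 2.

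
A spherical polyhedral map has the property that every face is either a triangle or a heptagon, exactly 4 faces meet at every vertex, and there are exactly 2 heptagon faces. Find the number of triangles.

Let x be the number of triangles; then F = 2 + x.
Edge–face incidences: 2E = 7·2 + 3·x = 14 + 3x.
Every vertex has degree 4, so 4V = 2E.
Euler: V − E + F = 2 ⇒ (2E)/4 − E + (2 + x) = 2.
Multiply by 8: 2·(2E) − 4·(2E) + 8·(2 + x) = 16, i.e. 16 + 8x − 2·(14 + 3x) = 16.
Collecting terms: 2x − 12 = 16, so 2x = 28, so x = 14.
Then 2E = 14 + 3·14 = 56, so E = 28, V = 2E/4 = 14, F = 2 + 14 = 16.

14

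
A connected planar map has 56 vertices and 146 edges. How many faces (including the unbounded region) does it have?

Euler's formula for a connected plane graph: V − E + F = 2, so F = 2 − 56 + 146 = 92.

92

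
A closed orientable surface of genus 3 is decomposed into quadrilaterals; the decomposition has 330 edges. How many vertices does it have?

161

χ = 2 − 2·3 = -4, and every face is a square so 4F = 2E.
F = 2E/4 = 165. Then V = -4 + E − F = -4 + 330 − 165 = 161.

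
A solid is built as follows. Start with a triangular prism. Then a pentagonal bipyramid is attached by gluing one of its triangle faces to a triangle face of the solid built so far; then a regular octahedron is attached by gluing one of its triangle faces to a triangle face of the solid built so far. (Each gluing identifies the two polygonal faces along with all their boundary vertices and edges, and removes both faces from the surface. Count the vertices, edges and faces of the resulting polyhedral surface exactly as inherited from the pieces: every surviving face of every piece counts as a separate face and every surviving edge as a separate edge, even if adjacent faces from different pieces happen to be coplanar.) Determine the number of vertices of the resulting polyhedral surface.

13

A triangular prism: V=6, E=9, F=5.
Attach a pentagonal bipyramid (V=7, E=15, F=10) along a 3-gon: merge 3 vertices and 3 edges, delete both glued faces → V=10, E=21, F=13.
Attach a regular octahedron (V=6, E=12, F=8) along a 3-gon: merge 3 vertices and 3 edges, delete both glued faces → V=13, E=30, F=19.
Check: V − E + F = 13 − 30 + 19 = 2.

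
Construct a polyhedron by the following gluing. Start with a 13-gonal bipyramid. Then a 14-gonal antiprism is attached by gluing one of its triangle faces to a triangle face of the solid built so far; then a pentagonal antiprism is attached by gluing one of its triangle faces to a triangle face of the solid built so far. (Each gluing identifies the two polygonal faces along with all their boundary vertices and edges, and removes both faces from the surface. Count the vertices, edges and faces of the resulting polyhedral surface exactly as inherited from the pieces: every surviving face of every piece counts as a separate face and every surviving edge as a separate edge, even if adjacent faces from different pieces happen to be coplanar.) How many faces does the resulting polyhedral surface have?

64

A 13-gonal bipyramid: V=15, E=39, F=26.
Attach a 14-gonal antiprism (V=28, E=56, F=30) along a 3-gon: merge 3 vertices and 3 edges, delete both glued faces → V=40, E=92, F=54.
Attach a pentagonal antiprism (V=10, E=20, F=12) along a 3-gon: merge 3 vertices and 3 edges, delete both glued faces → V=47, E=109, F=64.
Check: V − E + F = 47 − 109 + 64 = 2.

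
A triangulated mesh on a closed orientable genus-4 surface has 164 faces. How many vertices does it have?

76

χ = 2 − 2·4 = -6, and every face is a triangle so 3F = 2E.
E = 3·164/2 = 246. Then V = -6 + E − F = -6 + 246 − 164 = 76.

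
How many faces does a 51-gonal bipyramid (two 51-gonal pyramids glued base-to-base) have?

A bipyramid over an n-gon has 2n triangular faces and n + 2 vertices: V = 51 + 2 = 53, E = 3·51 = 153, F = 2·51 = 102.

102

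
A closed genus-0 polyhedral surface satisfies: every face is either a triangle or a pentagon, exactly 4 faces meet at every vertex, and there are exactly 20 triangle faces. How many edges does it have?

60

Let x be the number of pentagons; then F = 20 + x.
Edge–face incidences: 2E = 3·20 + 5·x = 60 + 5x.
Every vertex has degree 4, so 4V = 2E.
Euler: V − E + F = 2 ⇒ (2E)/4 − E + (20 + x) = 2.
Multiply by 8: 2·(2E) − 4·(2E) + 8·(20 + x) = 16, i.e. 160 + 8x − 2·(60 + 5x) = 16.
Collecting terms: −2x + 40 = 16, so −2x = −24, so x = 12.
Then 2E = 60 + 5·12 = 120, so E = 60, V = 2E/4 = 30, F = 20 + 12 = 32.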